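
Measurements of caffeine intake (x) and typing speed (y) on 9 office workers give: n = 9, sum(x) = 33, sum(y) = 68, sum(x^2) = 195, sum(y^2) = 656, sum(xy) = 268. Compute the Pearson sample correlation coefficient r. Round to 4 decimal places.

Numerator: nΣxy − (Σx)(Σy) = 9·268 − (33)(68) = 168
Denominator: √[(nΣx²−(Σx)²)(nΣy²−(Σy)²)]
  nΣx²−(Σx)² = 9·195 − 1089 = 666;  nΣy²−(Σy)² = 9·656 − 4624 = 1280
  √(666·1280) = √852480 = 923.2984
r = 168 / 923.2984 = 0.1820

0.1820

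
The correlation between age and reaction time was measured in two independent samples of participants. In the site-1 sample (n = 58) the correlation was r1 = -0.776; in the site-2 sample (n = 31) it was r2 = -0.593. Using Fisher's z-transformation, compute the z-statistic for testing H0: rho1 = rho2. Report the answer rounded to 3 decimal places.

Fisher z-transforms: z1 = atanh(-0.776) = -1.035236, z2 = atanh(-0.593) = -0.682281; difference d = -0.352955
Var(d) = 1/55 + 1/28 = 0.0181818 + 0.0357143 = 0.0538961
z = d/√Var(d) = -0.352955 / √0.0538961 = -0.352955 / 0.232155 = -1.520

-1.520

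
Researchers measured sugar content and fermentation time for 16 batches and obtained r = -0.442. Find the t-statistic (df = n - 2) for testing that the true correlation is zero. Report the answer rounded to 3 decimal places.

-1.844

1 − r² = 1 − 0.195364 = 0.804636;  √(1−r²) = 0.897015
√(n−2) = √14 = 3.741657
t = r·√(n−2)/√(1−r²) = -0.442 · 3.741657 / 0.897015 = -1.844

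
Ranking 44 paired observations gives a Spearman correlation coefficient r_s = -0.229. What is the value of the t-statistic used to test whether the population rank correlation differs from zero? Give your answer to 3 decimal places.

-1.525

1 − r_s² = 1 − 0.052441 = 0.947559;  √(1−r_s²) = 0.973426
√(n−2) = √42 = 6.480741
t = r_s·√(n−2)/√(1−r_s²) = -0.229 · 6.480741 / 0.973426 = -1.525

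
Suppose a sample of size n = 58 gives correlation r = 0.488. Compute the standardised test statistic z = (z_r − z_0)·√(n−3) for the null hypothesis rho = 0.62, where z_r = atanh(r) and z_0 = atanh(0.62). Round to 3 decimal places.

Fisher z: atanh(0.488) = 0.533432, atanh(0.62) = 0.725005
z = (z_r − z_0)·√(n−3) = (0.533432 − 0.725005)·√55 = -0.191573 · 7.416198 = -1.421

-1.421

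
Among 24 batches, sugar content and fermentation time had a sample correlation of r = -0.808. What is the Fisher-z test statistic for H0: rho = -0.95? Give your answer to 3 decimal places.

3.256

Fisher z: atanh(-0.808) = -1.121241, atanh(-0.95) = -1.831781
z = (z_r − z_0)·√(n−3) = (-1.121241 − (-1.831781))·√21 = 0.710540 · 4.582576 = 3.256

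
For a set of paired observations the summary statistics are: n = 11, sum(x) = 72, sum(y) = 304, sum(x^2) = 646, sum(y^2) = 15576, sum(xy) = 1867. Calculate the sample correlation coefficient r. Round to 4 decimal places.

Numerator: nΣxy − (Σx)(Σy) = 11·1867 − (72)(304) = -1351
Denominator: √[(nΣx²−(Σx)²)(nΣy²−(Σy)²)]
  nΣx²−(Σx)² = 11·646 − 5184 = 1922;  nΣy²−(Σy)² = 11·15576 − 92416 = 78920
  √(1922·78920) = √151684240 = 12316.0156
r = -1351 / 12316.0156 = -0.1097

-0.1097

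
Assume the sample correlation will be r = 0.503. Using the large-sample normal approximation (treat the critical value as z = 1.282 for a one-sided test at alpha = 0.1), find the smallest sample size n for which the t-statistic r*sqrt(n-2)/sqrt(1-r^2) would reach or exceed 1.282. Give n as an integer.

7

r√(n−2)/√(1−r²) ≥ 1.282  ⇔  n−2 ≥ (1.282)²·(1−r²)/r²
(1−r²)/r² = (1−0.253009)/0.253009 = 2.9524
n ≥ 2 + 1.643524·2.9524 = 2 + 4.8523 = 6.8523
⌈6.8523⌉ = 7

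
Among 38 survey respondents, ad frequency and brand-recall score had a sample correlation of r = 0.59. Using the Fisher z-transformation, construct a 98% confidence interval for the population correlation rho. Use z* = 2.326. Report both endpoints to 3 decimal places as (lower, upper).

(0.277, 0.790)

Fisher z: z_r = atanh(r) = ½·ln((1+0.59)/(1−0.59)) = 0.677666
SE(z) = 1/√(n−3) = 1/√35 = 0.169031
98% ⇒ z* = 2.326; margin = 2.326·0.169031 = 0.393166
CI on z-scale: (0.284500, 1.070832)
Back-transform: tanh(0.284500) = 0.277065, tanh(1.070832) = 0.789774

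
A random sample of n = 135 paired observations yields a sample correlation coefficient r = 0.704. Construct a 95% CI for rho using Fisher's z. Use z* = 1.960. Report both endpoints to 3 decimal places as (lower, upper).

Fisher z: z_r = atanh(r) = ½·ln((1+0.704)/(1−0.704)) = 0.875187
SE(z) = 1/√(n−3) = 1/√132 = 0.087039
95% ⇒ z* = 1.960; margin = 1.960·0.087039 = 0.170596
CI on z-scale: (0.704591, 1.045783)
Back-transform: tanh(0.704591) = 0.607274, tanh(1.045783) = 0.780161

(0.607, 0.780)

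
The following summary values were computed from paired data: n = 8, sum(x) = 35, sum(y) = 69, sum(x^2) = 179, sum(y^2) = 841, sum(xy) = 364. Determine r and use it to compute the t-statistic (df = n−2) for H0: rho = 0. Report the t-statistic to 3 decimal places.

Numerator: nΣxy − (Σx)(Σy) = 8·364 − (35)(69) = 497
Denominator: √[(nΣx²−(Σx)²)(nΣy²−(Σy)²)]
  nΣx²−(Σx)² = 8·179 − 1225 = 207;  nΣy²−(Σy)² = 8·841 − 4761 = 1967
  √(207·1967) = √407169 = 638.0980
r = 497 / 638.0980 = 0.7789
t = r·√(n−2)/√(1−r²) = 0.7789·√6 / √(1−0.606685) = 1.907908 / 0.627148 = 3.042

3.042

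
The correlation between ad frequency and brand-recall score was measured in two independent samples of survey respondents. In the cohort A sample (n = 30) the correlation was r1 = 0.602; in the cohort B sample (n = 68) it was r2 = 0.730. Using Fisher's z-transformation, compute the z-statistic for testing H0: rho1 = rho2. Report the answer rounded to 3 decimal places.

z1 = atanh(0.602) = 0.696278,  z2 = atanh(0.730) = 0.928727
SE = √(1/(n1−3) + 1/(n2−3)) = √(1/27 + 1/65) = √(0.0370370 + 0.0153846) = √0.0524216 = 0.228958
z = (z1 − z2)/SE = (0.696278 − 0.928727) / 0.228958 = -0.232449 / 0.228958 = -1.015

-1.015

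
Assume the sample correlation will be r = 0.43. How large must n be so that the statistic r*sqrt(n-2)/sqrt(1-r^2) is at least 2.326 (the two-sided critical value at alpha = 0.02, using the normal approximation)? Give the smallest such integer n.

26

r√(n−2)/√(1−r²) ≥ 2.326  ⇔  n−2 ≥ (2.326)²·(1−r²)/r²
(1−r²)/r² = (1−0.1849)/0.1849 = 4.4083
n ≥ 2 + 5.410276·4.4083 = 2 + 23.8501 = 25.8501
⌈25.8501⌉ = 26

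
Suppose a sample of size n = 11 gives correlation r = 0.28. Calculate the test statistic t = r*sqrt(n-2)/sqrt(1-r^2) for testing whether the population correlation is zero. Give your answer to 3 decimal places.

1 − r² = 1 − 0.0784 = 0.9216;  √(1−r²) = 0.960000
√(n−2) = √9 = 3.000000
t = r·√(n−2)/√(1−r²) = 0.28 · 3.000000 / 0.960000 = 0.875

0.875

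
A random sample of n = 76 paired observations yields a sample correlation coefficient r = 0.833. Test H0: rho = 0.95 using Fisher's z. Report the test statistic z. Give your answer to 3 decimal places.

Fisher z: atanh(0.833) = 1.197858, atanh(0.95) = 1.831781
z = (z_r − z_0)·√(n−3) = (1.197858 − 1.831781)·√73 = -0.633923 · 8.544004 = -5.416

-5.416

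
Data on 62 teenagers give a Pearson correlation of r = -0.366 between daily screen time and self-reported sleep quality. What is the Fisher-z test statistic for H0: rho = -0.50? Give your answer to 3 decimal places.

1.271

z_r = atanh(-0.366) = -0.383797,  z_0 = atanh(-0.50) = -0.549306
SE = 1/√(n−3) = 1/√59 = 0.130189
z = (z_r − z_0)/SE = (-0.383797 − (-0.549306)) / 0.130189 = 0.165509 / 0.130189 = 1.271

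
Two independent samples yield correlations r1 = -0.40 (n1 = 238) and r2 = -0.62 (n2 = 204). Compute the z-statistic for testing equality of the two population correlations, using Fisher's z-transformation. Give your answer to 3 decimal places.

Fisher z-transforms: z1 = atanh(-0.40) = -0.423649, z2 = atanh(-0.62) = -0.725005; difference d = 0.301356
Var(d) = 1/235 + 1/201 = 0.0042553 + 0.0049751 = 0.0092304
z = d/√Var(d) = 0.301356 / √0.0092304 = 0.301356 / 0.096075 = 3.137

3.137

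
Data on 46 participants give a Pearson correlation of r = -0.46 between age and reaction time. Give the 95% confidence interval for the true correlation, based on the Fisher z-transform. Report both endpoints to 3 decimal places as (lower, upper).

z_r = atanh(-0.46) = -0.497311;  SE = 1/√(n−3) = 1/√43 = 0.152499
z-limits: -0.497311 ± 1.960·0.152499 = -0.497311 ± 0.298898 = [-0.796209, -0.198413]
ρ-limits: (tanh -0.796209, tanh -0.198413) = (-0.662, -0.196)

(-0.662, -0.196)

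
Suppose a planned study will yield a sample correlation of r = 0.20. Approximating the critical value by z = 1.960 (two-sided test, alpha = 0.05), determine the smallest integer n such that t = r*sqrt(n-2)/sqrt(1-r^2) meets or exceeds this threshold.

Need r·√(n−2)/√(1−r²) ≥ 1.960
√(n−2) ≥ 1.960·√(1−0.0400) / 0.20 = 1.960·0.979796 / 0.20 = 9.6020
n−2 ≥ 92.1984  ⇒  n ≥ 94.1984
Smallest integer n = 95

95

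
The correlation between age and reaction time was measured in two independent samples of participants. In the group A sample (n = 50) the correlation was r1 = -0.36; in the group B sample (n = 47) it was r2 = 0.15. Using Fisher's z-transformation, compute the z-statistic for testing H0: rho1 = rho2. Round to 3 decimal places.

Fisher z-transforms: z1 = atanh(-0.36) = -0.376886, z2 = atanh(0.15) = 0.151140; difference d = -0.528026
Var(d) = 1/47 + 1/44 = 0.0212766 + 0.0227273 = 0.0440039
z = d/√Var(d) = -0.528026 / √0.0440039 = -0.528026 / 0.209771 = -2.517

-2.517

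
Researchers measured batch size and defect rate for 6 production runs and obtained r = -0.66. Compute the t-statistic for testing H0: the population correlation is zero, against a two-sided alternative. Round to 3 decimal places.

-1.757

t = r·√(n−2) / √(1−r²) with r = -0.66, n = 6
  = -0.66·√4 / √(1 − 0.4356)
  = -0.66·2.000000 / 0.751266
  = -1.320000 / 0.751266 = -1.757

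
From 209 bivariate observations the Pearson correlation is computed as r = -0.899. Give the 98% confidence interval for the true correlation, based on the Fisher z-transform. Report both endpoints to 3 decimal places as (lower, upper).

z_r = atanh(-0.899) = -1.466981;  SE = 1/√(n−3) = 1/√206 = 0.069673
z-limits: -1.466981 ± 2.326·0.069673 = -1.466981 ± 0.162059 = [-1.629040, -1.304922]
ρ-limits: (tanh -1.629040, tanh -1.304922) = (-0.926, -0.863)

(-0.926, -0.863)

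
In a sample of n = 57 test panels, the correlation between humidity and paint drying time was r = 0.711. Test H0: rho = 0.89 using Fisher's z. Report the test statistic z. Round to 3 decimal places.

z_r = atanh(0.711) = 0.889203,  z_0 = atanh(0.89) = 1.421926
SE = 1/√(n−3) = 1/√54 = 0.136083
z = (z_r − z_0)/SE = (0.889203 − 1.421926) / 0.136083 = -0.532723 / 0.136083 = -3.915

-3.915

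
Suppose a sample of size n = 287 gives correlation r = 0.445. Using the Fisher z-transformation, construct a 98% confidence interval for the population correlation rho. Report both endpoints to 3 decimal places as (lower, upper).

(0.328, 0.549)

z_r = atanh(0.445) = 0.478448;  SE = 1/√(n−3) = 1/√284 = 0.059339
z-limits: 0.478448 ± 2.326·0.059339 = 0.478448 ± 0.138023 = [0.340425, 0.616471]
ρ-limits: (tanh 0.340425, tanh 0.616471) = (0.328, 0.549)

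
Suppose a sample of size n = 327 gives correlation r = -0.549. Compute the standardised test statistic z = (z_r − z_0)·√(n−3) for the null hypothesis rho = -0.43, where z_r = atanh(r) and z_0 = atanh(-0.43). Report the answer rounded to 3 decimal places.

-2.827

z_r = atanh(-0.549) = -0.616949,  z_0 = atanh(-0.43) = -0.459897
SE = 1/√(n−3) = 1/√324 = 0.055556
z = (z_r − z_0)/SE = (-0.616949 − (-0.459897)) / 0.055556 = -0.157052 / 0.055556 = -2.827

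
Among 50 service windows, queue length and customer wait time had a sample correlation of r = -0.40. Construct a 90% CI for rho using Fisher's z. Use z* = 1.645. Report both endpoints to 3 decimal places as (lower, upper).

Fisher z: z_r = atanh(r) = ½·ln((1+(-0.40))/(1−(-0.40))) = -0.423649
SE(z) = 1/√(n−3) = 1/√47 = 0.145865
90% ⇒ z* = 1.645; margin = 1.645·0.145865 = 0.239948
CI on z-scale: (-0.663597, -0.183701)
Back-transform: tanh(-0.663597) = -0.580752, tanh(-0.183701) = -0.181662

(-0.581, -0.182)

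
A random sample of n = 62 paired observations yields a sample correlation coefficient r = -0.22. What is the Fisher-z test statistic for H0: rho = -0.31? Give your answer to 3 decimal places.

0.744

z_r = atanh(-0.22) = -0.223656,  z_0 = atanh(-0.31) = -0.320545
SE = 1/√(n−3) = 1/√59 = 0.130189
z = (z_r − z_0)/SE = (-0.223656 − (-0.320545)) / 0.130189 = 0.096889 / 0.130189 = 0.744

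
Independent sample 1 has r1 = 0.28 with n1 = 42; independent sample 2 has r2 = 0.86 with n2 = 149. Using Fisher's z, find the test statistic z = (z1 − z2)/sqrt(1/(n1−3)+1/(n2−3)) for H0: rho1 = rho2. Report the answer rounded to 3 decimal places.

z1 = atanh(0.28) = 0.287682,  z2 = atanh(0.86) = 1.293345
SE = √(1/(n1−3) + 1/(n2−3)) = √(1/39 + 1/146) = √(0.0256410 + 0.0068493) = √0.0324903 = 0.180251
z = (z1 − z2)/SE = (0.287682 − 1.293345) / 0.180251 = -1.005663 / 0.180251 = -5.579

-5.579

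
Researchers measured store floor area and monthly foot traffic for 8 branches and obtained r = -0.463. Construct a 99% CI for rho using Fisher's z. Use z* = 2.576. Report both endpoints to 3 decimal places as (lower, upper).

z_r = atanh(-0.463) = -0.501123;  SE = 1/√(n−3) = 1/√5 = 0.447214
z-limits: -0.501123 ± 2.576·0.447214 = -0.501123 ± 1.152023 = [-1.653146, 0.650900]
ρ-limits: (tanh -1.653146, tanh 0.650900) = (-0.929, 0.572)

(-0.929, 0.572)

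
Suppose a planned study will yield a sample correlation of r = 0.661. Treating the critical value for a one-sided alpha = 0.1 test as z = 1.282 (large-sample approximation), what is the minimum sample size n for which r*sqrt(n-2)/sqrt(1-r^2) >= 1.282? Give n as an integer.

r√(n−2)/√(1−r²) ≥ 1.282  ⇔  n−2 ≥ (1.282)²·(1−r²)/r²
(1−r²)/r² = (1−0.436921)/0.436921 = 1.2887
n ≥ 2 + 1.643524·1.2887 = 2 + 2.1180 = 4.1180
⌈4.1180⌉ = 5

5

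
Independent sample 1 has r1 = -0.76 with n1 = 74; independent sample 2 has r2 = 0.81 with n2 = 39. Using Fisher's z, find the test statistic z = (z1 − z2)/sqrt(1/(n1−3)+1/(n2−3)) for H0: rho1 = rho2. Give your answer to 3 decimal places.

z1 = atanh(-0.76) = -0.996215,  z2 = atanh(0.81) = 1.127029
SE = √(1/(n1−3) + 1/(n2−3)) = √(1/71 + 1/36) = √(0.0140845 + 0.0277778) = √0.0418623 = 0.204603
z = (z1 − z2)/SE = (-0.996215 − 1.127029) / 0.204603 = -2.123244 / 0.204603 = -10.377

-10.377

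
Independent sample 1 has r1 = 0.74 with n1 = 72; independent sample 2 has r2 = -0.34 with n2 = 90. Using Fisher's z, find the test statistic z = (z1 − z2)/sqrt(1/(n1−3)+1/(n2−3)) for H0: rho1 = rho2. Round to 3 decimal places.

8.093

Fisher z-transforms: z1 = atanh(0.74) = 0.950479, z2 = atanh(-0.34) = -0.354093; difference d = 1.304572
Var(d) = 1/69 + 1/87 = 0.0144928 + 0.0114943 = 0.0259871
z = d/√Var(d) = 1.304572 / √0.0259871 = 1.304572 / 0.161205 = 8.093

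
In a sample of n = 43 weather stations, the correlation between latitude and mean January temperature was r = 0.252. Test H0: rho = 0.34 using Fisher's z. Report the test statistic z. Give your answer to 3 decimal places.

-0.611

Fisher z: atanh(0.252) = 0.257547, atanh(0.34) = 0.354093
z = (z_r − z_0)·√(n−3) = (0.257547 − 0.354093)·√40 = -0.096546 · 6.324555 = -0.611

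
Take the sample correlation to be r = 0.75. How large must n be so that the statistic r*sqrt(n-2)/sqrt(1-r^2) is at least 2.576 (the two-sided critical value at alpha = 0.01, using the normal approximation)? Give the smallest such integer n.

8

r√(n−2)/√(1−r²) ≥ 2.576  ⇔  n−2 ≥ (2.576)²·(1−r²)/r²
(1−r²)/r² = (1−0.5625)/0.5625 = 0.7778
n ≥ 2 + 6.635776·0.7778 = 2 + 5.1613 = 7.1613
⌈7.1613⌉ = 8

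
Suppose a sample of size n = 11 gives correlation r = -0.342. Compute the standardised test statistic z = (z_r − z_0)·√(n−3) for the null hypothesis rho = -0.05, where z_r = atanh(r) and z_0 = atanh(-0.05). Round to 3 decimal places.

Fisher z: atanh(-0.342) = -0.356356, atanh(-0.05) = -0.050042
z = (z_r − z_0)·√(n−3) = (-0.356356 − (-0.050042))·√8 = -0.306314 · 2.828427 = -0.866

-0.866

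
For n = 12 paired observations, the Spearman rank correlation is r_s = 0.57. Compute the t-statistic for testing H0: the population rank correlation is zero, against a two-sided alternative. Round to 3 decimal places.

1 − r_s² = 1 − 0.3249 = 0.6751;  √(1−r_s²) = 0.821645
√(n−2) = √10 = 3.162278
t = r_s·√(n−2)/√(1−r_s²) = 0.57 · 3.162278 / 0.821645 = 2.194

2.194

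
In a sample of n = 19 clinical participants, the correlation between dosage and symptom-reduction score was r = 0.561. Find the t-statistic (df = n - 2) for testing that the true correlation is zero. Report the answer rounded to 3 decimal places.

2.794

1 − r² = 1 − 0.314721 = 0.685279;  √(1−r²) = 0.827816
√(n−2) = √17 = 4.123106
t = r·√(n−2)/√(1−r²) = 0.561 · 4.123106 / 0.827816 = 2.794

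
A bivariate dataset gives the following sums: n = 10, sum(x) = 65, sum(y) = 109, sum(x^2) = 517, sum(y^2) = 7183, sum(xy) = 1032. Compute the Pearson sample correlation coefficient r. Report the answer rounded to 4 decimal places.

Numerator: nΣxy − (Σx)(Σy) = 10·1032 − (65)(109) = 3235
Denominator: √[(nΣx²−(Σx)²)(nΣy²−(Σy)²)]
  nΣx²−(Σx)² = 10·517 − 4225 = 945;  nΣy²−(Σy)² = 10·7183 − 11881 = 59949
  √(945·59949) = √56651805 = 7526.7393
r = 3235 / 7526.7393 = 0.4298

0.4298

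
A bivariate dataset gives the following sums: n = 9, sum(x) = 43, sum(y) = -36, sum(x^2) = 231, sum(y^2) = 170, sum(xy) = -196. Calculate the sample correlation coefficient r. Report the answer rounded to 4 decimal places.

-0.9311

S_xy = nΣxy − ΣxΣy = 9·(-196) − 43·(-36) = -1764 − (-1548) = -216
S_xx = nΣx² − (Σx)² = 9·231 − 43² = 2079 − 1849 = 230
S_yy = nΣy² − (Σy)² = 9·170 − (-36)² = 1530 − 1296 = 234
r = S_xy / √(S_xx·S_yy) = -216 / √(230·234) = -216 / √53820 = -216 / 231.9914 = -0.9311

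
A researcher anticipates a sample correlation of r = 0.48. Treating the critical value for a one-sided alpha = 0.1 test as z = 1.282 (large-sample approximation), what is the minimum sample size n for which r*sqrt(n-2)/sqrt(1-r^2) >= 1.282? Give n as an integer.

8

r√(n−2)/√(1−r²) ≥ 1.282  ⇔  n−2 ≥ (1.282)²·(1−r²)/r²
(1−r²)/r² = (1−0.2304)/0.2304 = 3.3403
n ≥ 2 + 1.643524·3.3403 = 2 + 5.4899 = 7.4899
⌈7.4899⌉ = 8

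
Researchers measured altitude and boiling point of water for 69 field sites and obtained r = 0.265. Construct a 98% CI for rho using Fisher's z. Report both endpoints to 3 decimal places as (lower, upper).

(-0.015, 0.506)

Fisher z: z_r = atanh(r) = ½·ln((1+0.265)/(1−0.265)) = 0.271478
SE(z) = 1/√(n−3) = 1/√66 = 0.123091
98% ⇒ z* = 2.326; margin = 2.326·0.123091 = 0.286310
CI on z-scale: (-0.014832, 0.557788)
Back-transform: tanh(-0.014832) = -0.014831, tanh(0.557788) = 0.506334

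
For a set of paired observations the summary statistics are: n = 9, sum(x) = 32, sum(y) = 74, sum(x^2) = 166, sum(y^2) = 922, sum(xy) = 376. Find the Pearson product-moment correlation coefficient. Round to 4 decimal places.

0.8822

Numerator: nΣxy − (Σx)(Σy) = 9·376 − (32)(74) = 1016
Denominator: √[(nΣx²−(Σx)²)(nΣy²−(Σy)²)]
  nΣx²−(Σx)² = 9·166 − 1024 = 470;  nΣy²−(Σy)² = 9·922 − 5476 = 2822
  √(470·2822) = √1326340 = 1151.6684
r = 1016 / 1151.6684 = 0.8822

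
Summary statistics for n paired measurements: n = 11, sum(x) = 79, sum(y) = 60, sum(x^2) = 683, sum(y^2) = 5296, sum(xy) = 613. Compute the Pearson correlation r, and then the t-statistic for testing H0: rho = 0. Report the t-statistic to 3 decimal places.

Numerator: nΣxy − (Σx)(Σy) = 11·613 − (79)(60) = 2003
Denominator: √[(nΣx²−(Σx)²)(nΣy²−(Σy)²)]
  nΣx²−(Σx)² = 11·683 − 6241 = 1272;  nΣy²−(Σy)² = 11·5296 − 3600 = 54656
  √(1272·54656) = √69522432 = 8338.0113
r = 2003 / 8338.0113 = 0.2402
t = r·√(n−2)/√(1−r²) = 0.2402·√9 / √(1−0.057696) = 0.720600 / 0.970723 = 0.742

0.742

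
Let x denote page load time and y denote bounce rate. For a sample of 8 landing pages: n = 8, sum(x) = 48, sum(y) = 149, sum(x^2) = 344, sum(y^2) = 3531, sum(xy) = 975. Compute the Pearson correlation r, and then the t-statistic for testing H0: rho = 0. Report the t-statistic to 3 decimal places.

1.049

S_xy = nΣxy − ΣxΣy = 8·975 − 48·149 = 7800 − 7152 = 648
S_xx = nΣx² − (Σx)² = 8·344 − 48² = 2752 − 2304 = 448
S_yy = nΣy² − (Σy)² = 8·3531 − 149² = 28248 − 22201 = 6047
r = S_xy / √(S_xx·S_yy) = 648 / √(448·6047) = 648 / √2709056 = 648 / 1645.9210 = 0.3937
t = r·√(n−2)/√(1−r²) = 0.3937·√6 / √(1−0.155000) = 0.964364 / 0.919239 = 1.049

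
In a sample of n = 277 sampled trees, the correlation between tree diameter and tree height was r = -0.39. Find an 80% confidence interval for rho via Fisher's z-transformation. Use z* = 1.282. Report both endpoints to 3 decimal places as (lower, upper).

(-0.454, -0.322)

Fisher z: z_r = atanh(r) = ½·ln((1+(-0.39))/(1−(-0.39))) = -0.411800
SE(z) = 1/√(n−3) = 1/√274 = 0.060412
80% ⇒ z* = 1.282; margin = 1.282·0.060412 = 0.077448
CI on z-scale: (-0.489248, -0.334352)
Back-transform: tanh(-0.489248) = -0.453619, tanh(-0.334352) = -0.322426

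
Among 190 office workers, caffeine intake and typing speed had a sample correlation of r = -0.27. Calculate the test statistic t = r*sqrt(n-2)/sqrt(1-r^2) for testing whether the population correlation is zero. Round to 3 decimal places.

-3.845

t = r·√(n−2) / √(1−r²) with r = -0.27, n = 190
  = -0.27·√188 / √(1 − 0.0729)
  = -0.27·13.711309 / 0.962860
  = -3.702053 / 0.962860 = -3.845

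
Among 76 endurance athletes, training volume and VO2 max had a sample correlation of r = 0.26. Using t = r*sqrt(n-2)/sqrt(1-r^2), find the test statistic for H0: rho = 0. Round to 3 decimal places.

2.316

t = r·√(n−2) / √(1−r²) with r = 0.26, n = 76
  = 0.26·√74 / √(1 − 0.0676)
  = 0.26·8.602325 / 0.965609
  = 2.236605 / 0.965609 = 2.316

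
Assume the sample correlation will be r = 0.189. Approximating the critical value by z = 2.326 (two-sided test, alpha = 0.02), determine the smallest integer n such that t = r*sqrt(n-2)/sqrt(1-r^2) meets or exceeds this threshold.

149

r√(n−2)/√(1−r²) ≥ 2.326  ⇔  n−2 ≥ (2.326)²·(1−r²)/r²
(1−r²)/r² = (1−0.035721)/0.035721 = 26.9947
n ≥ 2 + 5.410276·26.9947 = 2 + 146.0488 = 148.0488
⌈148.0488⌉ = 149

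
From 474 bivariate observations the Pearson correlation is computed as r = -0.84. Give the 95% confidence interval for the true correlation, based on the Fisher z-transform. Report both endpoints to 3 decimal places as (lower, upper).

Fisher z: z_r = atanh(r) = ½·ln((1+(-0.84))/(1−(-0.84))) = -1.221174
SE(z) = 1/√(n−3) = 1/√471 = 0.046078
95% ⇒ z* = 1.960; margin = 1.960·0.046078 = 0.090313
CI on z-scale: (-1.311487, -1.130861)
Back-transform: tanh(-1.311487) = -0.864651, tanh(-1.130861) = -0.811314

(-0.865, -0.811)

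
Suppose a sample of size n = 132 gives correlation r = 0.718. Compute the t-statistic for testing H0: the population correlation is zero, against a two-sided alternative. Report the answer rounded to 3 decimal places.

11.761

1 − r² = 1 − 0.515524 = 0.484476;  √(1−r²) = 0.696043
√(n−2) = √130 = 11.401754
t = r·√(n−2)/√(1−r²) = 0.718 · 11.401754 / 0.696043 = 11.761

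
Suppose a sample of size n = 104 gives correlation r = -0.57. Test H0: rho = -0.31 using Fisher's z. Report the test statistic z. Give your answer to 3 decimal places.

Fisher z: atanh(-0.57) = -0.647523, atanh(-0.31) = -0.320545
z = (z_r − z_0)·√(n−3) = (-0.647523 − (-0.320545))·√101 = -0.326978 · 10.049876 = -3.286

-3.286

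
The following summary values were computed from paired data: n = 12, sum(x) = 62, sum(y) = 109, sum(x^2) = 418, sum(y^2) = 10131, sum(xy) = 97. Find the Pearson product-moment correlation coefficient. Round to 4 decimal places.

S_xy = nΣxy − ΣxΣy = 12·97 − 62·109 = 1164 − 6758 = -5594
S_xx = nΣx² − (Σx)² = 12·418 − 62² = 5016 − 3844 = 1172
S_yy = nΣy² − (Σy)² = 12·10131 − 109² = 121572 − 11881 = 109691
r = S_xy / √(S_xx·S_yy) = -5594 / √(1172·109691) = -5594 / √128557852 = -5594 / 11338.3355 = -0.4934

-0.4934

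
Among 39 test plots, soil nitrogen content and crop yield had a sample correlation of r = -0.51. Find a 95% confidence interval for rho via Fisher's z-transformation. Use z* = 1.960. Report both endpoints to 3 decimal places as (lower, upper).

Fisher z: z_r = atanh(r) = ½·ln((1+(-0.51))/(1−(-0.51))) = -0.562730
SE(z) = 1/√(n−3) = 1/√36 = 0.166667
95% ⇒ z* = 1.960; margin = 1.960·0.166667 = 0.326667
CI on z-scale: (-0.889397, -0.236063)
Back-transform: tanh(-0.889397) = -0.711096, tanh(-0.236063) = -0.231774

(-0.711, -0.232)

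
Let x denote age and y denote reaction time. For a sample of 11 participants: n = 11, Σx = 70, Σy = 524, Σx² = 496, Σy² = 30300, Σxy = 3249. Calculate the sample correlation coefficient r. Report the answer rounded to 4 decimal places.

-0.1647

Numerator: nΣxy − (Σx)(Σy) = 11·3249 − (70)(524) = -941
Denominator: √[(nΣx²−(Σx)²)(nΣy²−(Σy)²)]
  nΣx²−(Σx)² = 11·496 − 4900 = 556;  nΣy²−(Σy)² = 11·30300 − 274576 = 58724
  √(556·58724) = √32650544 = 5714.0655
r = -941 / 5714.0655 = -0.1647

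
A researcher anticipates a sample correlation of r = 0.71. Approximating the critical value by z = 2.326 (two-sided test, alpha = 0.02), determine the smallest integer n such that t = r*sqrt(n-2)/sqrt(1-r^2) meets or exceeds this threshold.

8

r√(n−2)/√(1−r²) ≥ 2.326  ⇔  n−2 ≥ (2.326)²·(1−r²)/r²
(1−r²)/r² = (1−0.5041)/0.5041 = 0.9837
n ≥ 2 + 5.410276·0.9837 = 2 + 5.3221 = 7.3221
⌈7.3221⌉ = 8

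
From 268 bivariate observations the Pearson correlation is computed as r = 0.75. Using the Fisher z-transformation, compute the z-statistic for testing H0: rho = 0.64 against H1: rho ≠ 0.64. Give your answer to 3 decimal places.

Fisher z: atanh(0.75) = 0.972955, atanh(0.64) = 0.758174
z = (z_r − z_0)·√(n−3) = (0.972955 − 0.758174)·√265 = 0.214781 · 16.278821 = 3.496

3.496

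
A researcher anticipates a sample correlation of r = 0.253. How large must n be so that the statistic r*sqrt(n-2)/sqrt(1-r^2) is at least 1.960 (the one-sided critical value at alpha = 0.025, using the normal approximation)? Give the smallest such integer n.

59

r√(n−2)/√(1−r²) ≥ 1.960  ⇔  n−2 ≥ (1.960)²·(1−r²)/r²
(1−r²)/r² = (1−0.064009)/0.064009 = 14.6228
n ≥ 2 + 3.8416·14.6228 = 2 + 56.1749 = 58.1749
⌈58.1749⌉ = 59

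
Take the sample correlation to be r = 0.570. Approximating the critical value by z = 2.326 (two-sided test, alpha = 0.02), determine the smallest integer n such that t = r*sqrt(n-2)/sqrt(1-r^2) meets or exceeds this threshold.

14

r√(n−2)/√(1−r²) ≥ 2.326  ⇔  n−2 ≥ (2.326)²·(1−r²)/r²
(1−r²)/r² = (1−0.324900)/0.324900 = 2.0779
n ≥ 2 + 5.410276·2.0779 = 2 + 11.2420 = 13.2420
⌈13.2420⌉ = 14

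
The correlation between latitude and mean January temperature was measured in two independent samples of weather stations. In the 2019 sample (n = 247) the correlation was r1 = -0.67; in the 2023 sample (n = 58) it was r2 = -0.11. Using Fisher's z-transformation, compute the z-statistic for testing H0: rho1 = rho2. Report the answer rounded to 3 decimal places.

Fisher z-transforms: z1 = atanh(-0.67) = -0.810743, z2 = atanh(-0.11) = -0.110447; difference d = -0.700296
Var(d) = 1/244 + 1/55 = 0.0040984 + 0.0181818 = 0.0222802
z = d/√Var(d) = -0.700296 / √0.0222802 = -0.700296 / 0.149266 = -4.692

-4.692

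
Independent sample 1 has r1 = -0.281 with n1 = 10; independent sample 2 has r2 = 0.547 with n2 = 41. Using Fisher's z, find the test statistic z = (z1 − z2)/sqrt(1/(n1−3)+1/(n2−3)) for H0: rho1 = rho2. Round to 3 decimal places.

-2.195

Fisher z-transforms: z1 = atanh(-0.281) = -0.288767, z2 = atanh(0.547) = 0.614090; difference d = -0.902857
Var(d) = 1/7 + 1/38 = 0.1428571 + 0.0263158 = 0.1691729
z = d/√Var(d) = -0.902857 / √0.1691729 = -0.902857 / 0.411306 = -2.195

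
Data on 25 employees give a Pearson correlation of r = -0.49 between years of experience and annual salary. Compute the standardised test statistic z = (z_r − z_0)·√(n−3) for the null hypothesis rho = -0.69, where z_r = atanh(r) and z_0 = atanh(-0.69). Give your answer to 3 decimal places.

Fisher z: atanh(-0.49) = -0.536060, atanh(-0.69) = -0.847956
z = (z_r − z_0)·√(n−3) = (-0.536060 − (-0.847956))·√22 = 0.311896 · 4.690416 = 1.463

1.463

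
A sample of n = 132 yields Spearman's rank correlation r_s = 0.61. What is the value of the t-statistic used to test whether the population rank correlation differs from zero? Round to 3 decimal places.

1 − r_s² = 1 − 0.3721 = 0.6279;  √(1−r_s²) = 0.792401
√(n−2) = √130 = 11.401754
t = r_s·√(n−2)/√(1−r_s²) = 0.61 · 11.401754 / 0.792401 = 8.777

8.777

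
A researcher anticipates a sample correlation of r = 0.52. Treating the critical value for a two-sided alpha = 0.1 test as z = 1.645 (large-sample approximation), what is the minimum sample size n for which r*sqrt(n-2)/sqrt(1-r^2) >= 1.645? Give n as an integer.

10

r√(n−2)/√(1−r²) ≥ 1.645  ⇔  n−2 ≥ (1.645)²·(1−r²)/r²
(1−r²)/r² = (1−0.2704)/0.2704 = 2.6982
n ≥ 2 + 2.706025·2.6982 = 2 + 7.3014 = 9.3014
⌈9.3014⌉ = 10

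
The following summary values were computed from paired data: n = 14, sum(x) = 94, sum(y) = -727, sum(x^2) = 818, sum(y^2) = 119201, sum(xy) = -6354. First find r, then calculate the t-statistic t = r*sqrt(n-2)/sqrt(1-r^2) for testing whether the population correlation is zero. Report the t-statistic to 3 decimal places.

S_xy = nΣxy − ΣxΣy = 14·(-6354) − 94·(-727) = -88956 − (-68338) = -20618
S_xx = nΣx² − (Σx)² = 14·818 − 94² = 11452 − 8836 = 2616
S_yy = nΣy² − (Σy)² = 14·119201 − (-727)² = 1668814 − 528529 = 1140285
r = S_xy / √(S_xx·S_yy) = -20618 / √(2616·1140285) = -20618 / √2982985560 = -20618 / 54616.7150 = -0.3775
t = r·√(n−2)/√(1−r²) = -0.3775·√12 / √(1−0.142506) = -1.307698 / 0.926010 = -1.412

-1.412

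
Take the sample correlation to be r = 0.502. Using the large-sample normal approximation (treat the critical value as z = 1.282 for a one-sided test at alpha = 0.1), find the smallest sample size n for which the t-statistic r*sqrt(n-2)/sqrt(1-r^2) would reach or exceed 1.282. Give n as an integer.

r√(n−2)/√(1−r²) ≥ 1.282  ⇔  n−2 ≥ (1.282)²·(1−r²)/r²
(1−r²)/r² = (1−0.252004)/0.252004 = 2.9682
n ≥ 2 + 1.643524·2.9682 = 2 + 4.8783 = 6.8783
⌈6.8783⌉ = 7

7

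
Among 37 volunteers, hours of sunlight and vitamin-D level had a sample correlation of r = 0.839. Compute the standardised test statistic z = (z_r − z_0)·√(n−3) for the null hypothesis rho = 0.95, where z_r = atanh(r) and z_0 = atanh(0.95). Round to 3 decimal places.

-3.580

Fisher z: atanh(0.839) = 1.217786, atanh(0.95) = 1.831781
z = (z_r − z_0)·√(n−3) = (1.217786 − 1.831781)·√34 = -0.613995 · 5.830952 = -3.580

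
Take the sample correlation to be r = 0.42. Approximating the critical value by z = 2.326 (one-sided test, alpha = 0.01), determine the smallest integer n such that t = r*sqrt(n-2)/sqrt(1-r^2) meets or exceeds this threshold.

r√(n−2)/√(1−r²) ≥ 2.326  ⇔  n−2 ≥ (2.326)²·(1−r²)/r²
(1−r²)/r² = (1−0.1764)/0.1764 = 4.6689
n ≥ 2 + 5.410276·4.6689 = 2 + 25.2600 = 27.2600
⌈27.2600⌉ = 28

28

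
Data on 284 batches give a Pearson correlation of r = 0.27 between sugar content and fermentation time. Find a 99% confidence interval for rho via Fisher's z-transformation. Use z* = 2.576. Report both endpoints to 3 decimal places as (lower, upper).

(0.123, 0.406)

Fisher z: z_r = atanh(r) = ½·ln((1+0.27)/(1−0.27)) = 0.276864
SE(z) = 1/√(n−3) = 1/√281 = 0.059655
99% ⇒ z* = 2.576; margin = 2.576·0.059655 = 0.153671
CI on z-scale: (0.123193, 0.430535)
Back-transform: tanh(0.123193) = 0.122574, tanh(0.430535) = 0.405768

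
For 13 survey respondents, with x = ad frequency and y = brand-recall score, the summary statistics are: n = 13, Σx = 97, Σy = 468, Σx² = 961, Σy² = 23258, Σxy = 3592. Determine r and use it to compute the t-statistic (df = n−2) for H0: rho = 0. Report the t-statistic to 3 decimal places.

0.270

S_xy = nΣxy − ΣxΣy = 13·3592 − 97·468 = 46696 − 45396 = 1300
S_xx = nΣx² − (Σx)² = 13·961 − 97² = 12493 − 9409 = 3084
S_yy = nΣy² − (Σy)² = 13·23258 − 468² = 302354 − 219024 = 83330
r = S_xy / √(S_xx·S_yy) = 1300 / √(3084·83330) = 1300 / √256989720 = 1300 / 16030.8989 = 0.0811
t = r·√(n−2)/√(1−r²) = 0.0811·√11 / √(1−0.006577) = 0.268978 / 0.996706 = 0.270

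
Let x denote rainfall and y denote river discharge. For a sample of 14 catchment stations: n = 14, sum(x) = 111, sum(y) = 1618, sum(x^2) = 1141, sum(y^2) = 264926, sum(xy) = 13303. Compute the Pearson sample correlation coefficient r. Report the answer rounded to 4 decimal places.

0.1052

S_xy = nΣxy − ΣxΣy = 14·13303 − 111·1618 = 186242 − 179598 = 6644
S_xx = nΣx² − (Σx)² = 14·1141 − 111² = 15974 − 12321 = 3653
S_yy = nΣy² − (Σy)² = 14·264926 − 1618² = 3708964 − 2617924 = 1091040
r = S_xy / √(S_xx·S_yy) = 6644 / √(3653·1091040) = 6644 / √3985569120 = 6644 / 63131.3640 = 0.1052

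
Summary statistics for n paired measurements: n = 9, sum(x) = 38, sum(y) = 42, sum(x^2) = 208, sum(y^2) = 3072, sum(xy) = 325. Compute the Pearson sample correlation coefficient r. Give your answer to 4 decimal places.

0.3993

Numerator: nΣxy − (Σx)(Σy) = 9·325 − (38)(42) = 1329
Denominator: √[(nΣx²−(Σx)²)(nΣy²−(Σy)²)]
  nΣx²−(Σx)² = 9·208 − 1444 = 428;  nΣy²−(Σy)² = 9·3072 − 1764 = 25884
  √(428·25884) = √11078352 = 3328.4158
r = 1329 / 3328.4158 = 0.3993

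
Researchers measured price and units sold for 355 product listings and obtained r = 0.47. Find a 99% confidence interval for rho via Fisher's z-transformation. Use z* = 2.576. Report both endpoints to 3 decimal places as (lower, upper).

(0.356, 0.570)

Fisher z: z_r = atanh(r) = ½·ln((1+0.47)/(1−0.47)) = 0.510070
SE(z) = 1/√(n−3) = 1/√352 = 0.053300
99% ⇒ z* = 2.576; margin = 2.576·0.053300 = 0.137301
CI on z-scale: (0.372769, 0.647371)
Back-transform: tanh(0.372769) = 0.356411, tanh(0.647371) = 0.569897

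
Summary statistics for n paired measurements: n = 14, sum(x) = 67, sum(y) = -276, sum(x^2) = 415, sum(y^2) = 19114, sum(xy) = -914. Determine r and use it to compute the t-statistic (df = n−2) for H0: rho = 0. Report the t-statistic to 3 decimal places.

Numerator: nΣxy − (Σx)(Σy) = 14·(-914) − (67)(-276) = 5696
Denominator: √[(nΣx²−(Σx)²)(nΣy²−(Σy)²)]
  nΣx²−(Σx)² = 14·415 − 4489 = 1321;  nΣy²−(Σy)² = 14·19114 − 76176 = 191420
  √(1321·191420) = √252865820 = 15901.7552
r = 5696 / 15901.7552 = 0.3582
t = r·√(n−2)/√(1−r²) = 0.3582·√12 / √(1−0.128307) = 1.240841 / 0.933645 = 1.329

1.329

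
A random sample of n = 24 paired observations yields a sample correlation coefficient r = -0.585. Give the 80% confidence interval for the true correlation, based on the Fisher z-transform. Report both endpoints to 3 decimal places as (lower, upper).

(-0.740, -0.372)

z_r = atanh(-0.585) = -0.670031;  SE = 1/√(n−3) = 1/√21 = 0.218218
z-limits: -0.670031 ± 1.282·0.218218 = -0.670031 ± 0.279755 = [-0.949786, -0.390276]
ρ-limits: (tanh -0.949786, tanh -0.390276) = (-0.740, -0.372)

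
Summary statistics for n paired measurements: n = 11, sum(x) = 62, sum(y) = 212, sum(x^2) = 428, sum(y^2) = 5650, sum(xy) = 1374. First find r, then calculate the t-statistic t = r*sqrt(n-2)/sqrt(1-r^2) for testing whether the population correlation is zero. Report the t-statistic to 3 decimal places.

S_xy = nΣxy − ΣxΣy = 11·1374 − 62·212 = 15114 − 13144 = 1970
S_xx = nΣx² − (Σx)² = 11·428 − 62² = 4708 − 3844 = 864
S_yy = nΣy² − (Σy)² = 11·5650 − 212² = 62150 − 44944 = 17206
r = S_xy / √(S_xx·S_yy) = 1970 / √(864·17206) = 1970 / √14865984 = 1970 / 3855.6431 = 0.5109
t = r·√(n−2)/√(1−r²) = 0.5109·√9 / √(1−0.261019) = 1.532700 / 0.859640 = 1.783

1.783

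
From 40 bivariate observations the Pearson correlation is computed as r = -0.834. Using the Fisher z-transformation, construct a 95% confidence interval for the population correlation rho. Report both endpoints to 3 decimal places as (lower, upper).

z_r = atanh(-0.834) = -1.201133;  SE = 1/√(n−3) = 1/√37 = 0.164399
z-limits: -1.201133 ± 1.960·0.164399 = -1.201133 ± 0.322222 = [-1.523355, -0.878911]
ρ-limits: (tanh -1.523355, tanh -0.878911) = (-0.909, -0.706)

(-0.909, -0.706)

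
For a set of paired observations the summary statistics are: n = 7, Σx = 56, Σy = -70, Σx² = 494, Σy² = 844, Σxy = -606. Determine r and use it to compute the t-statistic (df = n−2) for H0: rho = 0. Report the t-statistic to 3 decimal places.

Numerator: nΣxy − (Σx)(Σy) = 7·(-606) − (56)(-70) = -322
Denominator: √[(nΣx²−(Σx)²)(nΣy²−(Σy)²)]
  nΣx²−(Σx)² = 7·494 − 3136 = 322;  nΣy²−(Σy)² = 7·844 − 4900 = 1008
  √(322·1008) = √324576 = 569.7157
r = -322 / 569.7157 = -0.5652
t = r·√(n−2)/√(1−r²) = -0.5652·√5 / √(1−0.319451) = -1.263826 / 0.824954 = -1.532

-1.532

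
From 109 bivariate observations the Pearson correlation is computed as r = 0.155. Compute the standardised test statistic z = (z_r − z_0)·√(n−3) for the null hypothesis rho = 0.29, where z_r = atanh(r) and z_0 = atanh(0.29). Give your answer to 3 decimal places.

Fisher z: atanh(0.155) = 0.156259, atanh(0.29) = 0.298566
z = (z_r − z_0)·√(n−3) = (0.156259 − 0.298566)·√106 = -0.142307 · 10.295630 = -1.465

-1.465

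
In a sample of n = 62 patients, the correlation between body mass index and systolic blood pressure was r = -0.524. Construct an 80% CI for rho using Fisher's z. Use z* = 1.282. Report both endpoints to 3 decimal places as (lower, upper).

z_r = atanh(-0.524) = -0.581838;  SE = 1/√(n−3) = 1/√59 = 0.130189
z-limits: -0.581838 ± 1.282·0.130189 = -0.581838 ± 0.166902 = [-0.748740, -0.414936]
ρ-limits: (tanh -0.748740, tanh -0.414936) = (-0.634, -0.393)

(-0.634, -0.393)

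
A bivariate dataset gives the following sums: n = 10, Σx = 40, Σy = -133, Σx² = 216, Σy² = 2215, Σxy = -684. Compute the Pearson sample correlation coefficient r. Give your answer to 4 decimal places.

S_xy = nΣxy − ΣxΣy = 10·(-684) − 40·(-133) = -6840 − (-5320) = -1520
S_xx = nΣx² − (Σx)² = 10·216 − 40² = 2160 − 1600 = 560
S_yy = nΣy² − (Σy)² = 10·2215 − (-133)² = 22150 − 17689 = 4461
r = S_xy / √(S_xx·S_yy) = -1520 / √(560·4461) = -1520 / √2498160 = -1520 / 1580.5569 = -0.9617

-0.9617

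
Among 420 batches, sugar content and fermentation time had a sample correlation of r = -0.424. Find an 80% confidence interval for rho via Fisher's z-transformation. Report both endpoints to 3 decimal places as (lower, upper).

(-0.474, -0.371)

Fisher z: z_r = atanh(r) = ½·ln((1+(-0.424))/(1−(-0.424))) = -0.452559
SE(z) = 1/√(n−3) = 1/√417 = 0.048970
80% ⇒ z* = 1.282; margin = 1.282·0.048970 = 0.062780
CI on z-scale: (-0.515339, -0.389779)
Back-transform: tanh(-0.515339) = -0.474095, tanh(-0.389779) = -0.371170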